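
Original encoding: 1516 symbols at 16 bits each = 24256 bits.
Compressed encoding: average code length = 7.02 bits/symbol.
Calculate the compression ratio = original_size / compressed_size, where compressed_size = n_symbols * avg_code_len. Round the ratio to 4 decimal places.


original_size = n_symbols * orig_bits = 1516 * 16 = 24256 bits
compressed_size = n_symbols * avg_code_len = 1516 * 7.02 = 10642.32 bits
ratio = original_size / compressed_size = 24256 / 10642.32 = 2.2792

Compression ratio = 2.2792


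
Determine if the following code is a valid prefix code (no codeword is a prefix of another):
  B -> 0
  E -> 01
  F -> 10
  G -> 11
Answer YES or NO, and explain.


Checking each pair (does one codeword prefix another?):
  B='0' vs E='01': prefix -- VIOLATION

NO -- this is NOT a valid prefix code. B (0) is a prefix of E (01).


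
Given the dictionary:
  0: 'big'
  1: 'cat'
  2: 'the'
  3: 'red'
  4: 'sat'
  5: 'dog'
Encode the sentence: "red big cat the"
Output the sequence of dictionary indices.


Look up each word in the dictionary:
  'red' -> 3
  'big' -> 0
  'cat' -> 1
  'the' -> 2

Encoded: [3, 0, 1, 2]


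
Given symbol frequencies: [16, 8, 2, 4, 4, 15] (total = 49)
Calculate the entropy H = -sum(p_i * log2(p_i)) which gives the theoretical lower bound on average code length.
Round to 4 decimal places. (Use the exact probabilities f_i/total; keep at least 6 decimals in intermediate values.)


Per-symbol terms -p_i * log2(p_i) with p_i = f_i/49:
  p = 16/49 = 0.326531: log2(p) = -1.614710, -p*log2(p) = 0.527252
  p = 8/49 = 0.163265: log2(p) = -2.614710, -p*log2(p) = 0.426891
  p = 2/49 = 0.040816: log2(p) = -4.614710, -p*log2(p) = 0.188356
  p = 4/49 = 0.081633: log2(p) = -3.614710, -p*log2(p) = 0.295078
  p = 4/49 = 0.081633: log2(p) = -3.614710, -p*log2(p) = 0.295078
  p = 15/49 = 0.306122: log2(p) = -1.707819, -p*log2(p) = 0.522802
H = 0.527252 + 0.426891 + 0.188356 + 0.295078 + 0.295078 + 0.522802 = 2.255457

H = 2.2555 bits/symbol


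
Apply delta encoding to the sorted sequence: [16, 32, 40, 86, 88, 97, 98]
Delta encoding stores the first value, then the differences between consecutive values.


First value: 16
Deltas:
  32 - 16 = 16
  40 - 32 = 8
  86 - 40 = 46
  88 - 86 = 2
  97 - 88 = 9
  98 - 97 = 1


Delta encoded: [16, 16, 8, 46, 2, 9, 1]


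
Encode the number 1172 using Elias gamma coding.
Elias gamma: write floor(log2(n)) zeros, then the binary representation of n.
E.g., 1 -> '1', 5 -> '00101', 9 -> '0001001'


num_bits = floor(log2(1172)) + 1 = 11
leading_zeros = num_bits - 1 = 10
binary(1172) = 10010010100

Elias gamma(1172) = '0000000000' + '10010010100' = 000000000010010010100 (21 bits)


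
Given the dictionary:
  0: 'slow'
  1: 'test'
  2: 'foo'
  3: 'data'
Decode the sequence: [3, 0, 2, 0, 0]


Look up each index in the dictionary:
  3 -> 'data'
  0 -> 'slow'
  2 -> 'foo'
  0 -> 'slow'
  0 -> 'slow'

Decoded: "data slow foo slow slow"


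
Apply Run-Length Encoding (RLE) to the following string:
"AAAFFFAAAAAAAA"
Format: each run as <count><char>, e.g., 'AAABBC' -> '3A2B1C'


Scanning runs left to right:
  i=0: run of 'A' x 3 -> '3A'
  i=3: run of 'F' x 3 -> '3F'
  i=6: run of 'A' x 8 -> '8A'

RLE = 3A3F8A


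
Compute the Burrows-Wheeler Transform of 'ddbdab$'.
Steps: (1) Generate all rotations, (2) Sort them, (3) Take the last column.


Rotations (sorted):
  0: $ddbdab -> last char: b
  1: ab$ddbd -> last char: d
  2: b$ddbda -> last char: a
  3: bdab$dd -> last char: d
  4: dab$ddb -> last char: b
  5: dbdab$d -> last char: d
  6: ddbdab$ -> last char: $


BWT = bdadbd$


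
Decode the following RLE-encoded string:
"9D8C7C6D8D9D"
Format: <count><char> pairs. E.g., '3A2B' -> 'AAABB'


Expanding each <count><char> pair:
  9D -> 'DDDDDDDDD'
  8C -> 'CCCCCCCC'
  7C -> 'CCCCCCC'
  6D -> 'DDDDDD'
  8D -> 'DDDDDDDD'
  9D -> 'DDDDDDDDD'

Decoded = DDDDDDDDDCCCCCCCCCCCCCCCDDDDDDDDDDDDDDDDDDDDDDD


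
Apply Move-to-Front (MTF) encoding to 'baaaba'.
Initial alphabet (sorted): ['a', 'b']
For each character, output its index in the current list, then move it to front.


MTF encoding:
'b': index 1 in ['a', 'b'] -> ['b', 'a']
'a': index 1 in ['b', 'a'] -> ['a', 'b']
'a': index 0 in ['a', 'b'] -> ['a', 'b']
'a': index 0 in ['a', 'b'] -> ['a', 'b']
'b': index 1 in ['a', 'b'] -> ['b', 'a']
'a': index 1 in ['b', 'a'] -> ['a', 'b']


Output: [1, 1, 0, 0, 1, 1]


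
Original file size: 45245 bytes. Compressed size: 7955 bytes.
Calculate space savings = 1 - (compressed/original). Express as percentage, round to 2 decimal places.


ratio = compressed/original = 7955/45245 = 0.175821
savings = 1 - ratio = 1 - 0.175821 = 0.824179
as a percentage: 0.824179 * 100 = 82.42%

Space savings = 1 - 7955/45245 = 82.42%


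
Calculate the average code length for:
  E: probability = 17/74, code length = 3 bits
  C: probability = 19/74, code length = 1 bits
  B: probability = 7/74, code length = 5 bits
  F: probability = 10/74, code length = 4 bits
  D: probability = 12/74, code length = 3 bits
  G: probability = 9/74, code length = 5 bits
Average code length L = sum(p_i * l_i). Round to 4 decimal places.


Weighted contributions p_i * l_i:
  E: (17/74) * 3 = 51/74
  C: (19/74) * 1 = 19/74
  B: (7/74) * 5 = 35/74
  F: (10/74) * 4 = 40/74
  D: (12/74) * 3 = 36/74
  G: (9/74) * 5 = 45/74
Sum = (51 + 19 + 35 + 40 + 36 + 45)/74 = 226/74

L = 226/74 = 3.0541 bits/symbol


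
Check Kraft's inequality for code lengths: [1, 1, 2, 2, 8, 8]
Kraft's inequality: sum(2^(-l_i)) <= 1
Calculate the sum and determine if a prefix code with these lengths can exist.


Sum = 2^(-1) + 2^(-1) + 2^(-2) + 2^(-2) + 2^(-8) + 2^(-8)
    = 0.5 + 0.5 + 0.25 + 0.25 + 0.00390625 + 0.00390625
    = 386/256 = 1.5078125
Since 1.5078125 > 1, Kraft's inequality is NOT satisfied.
A prefix code with these lengths CANNOT exist.

Kraft sum = 1.5078125. Not satisfied.


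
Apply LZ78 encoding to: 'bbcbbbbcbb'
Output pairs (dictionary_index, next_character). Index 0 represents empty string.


LZ78 encoding steps:
Dictionary: {0: ''}
Step 1: w='' (idx 0), next='b' -> output (0, 'b'), add 'b' as idx 1
Step 2: w='b' (idx 1), next='c' -> output (1, 'c'), add 'bc' as idx 2
Step 3: w='b' (idx 1), next='b' -> output (1, 'b'), add 'bb' as idx 3
Step 4: w='bb' (idx 3), next='c' -> output (3, 'c'), add 'bbc' as idx 4
Step 5: w='bb' (idx 3), end of input -> output (3, '')


Encoded: [(0, 'b'), (1, 'c'), (1, 'b'), (3, 'c'), (3, '')]


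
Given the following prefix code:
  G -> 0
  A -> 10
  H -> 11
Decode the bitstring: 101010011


Decoding step by step:
Bits 10 -> A
Bits 10 -> A
Bits 10 -> A
Bits 0 -> G
Bits 11 -> H


Decoded message: AAAGH


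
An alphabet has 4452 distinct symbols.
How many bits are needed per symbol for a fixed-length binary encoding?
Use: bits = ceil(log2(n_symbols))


log2(4452) = 12.1202
Bracket: 2^12 = 4096 < 4452 <= 2^13 = 8192
So ceil(log2(4452)) = 13

bits = ceil(log2(4452)) = ceil(12.1202) = 13 bits


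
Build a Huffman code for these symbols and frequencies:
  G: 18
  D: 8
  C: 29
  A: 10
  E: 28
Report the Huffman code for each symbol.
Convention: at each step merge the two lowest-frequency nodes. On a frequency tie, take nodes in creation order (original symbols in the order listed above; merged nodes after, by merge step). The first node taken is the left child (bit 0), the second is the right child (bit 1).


Huffman tree construction:
Step 1: Merge D(8) + A(10) = 18
Step 2: Merge G(18) + (D+A)(18) = 36
Step 3: Merge E(28) + C(29) = 57
Step 4: Merge (G+(D+A))(36) + (E+C)(57) = 93
Read each symbol's code off the tree from the root (left child = 0, right child = 1).

Codes:
  G: 00 (length 2)
  D: 010 (length 3)
  C: 11 (length 2)
  A: 011 (length 3)
  E: 10 (length 2)
Average code length: 204/93 = 2.1935 bits/symbol


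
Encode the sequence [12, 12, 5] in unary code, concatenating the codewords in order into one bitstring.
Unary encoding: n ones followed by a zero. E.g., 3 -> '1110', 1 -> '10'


Encode each number as n ones followed by a terminating 0:
  12 -> 1111111111110 (13 bits)
  12 -> 1111111111110 (13 bits)
  5 -> 111110 (6 bits)
Total length = 13 + 13 + 6 = 32 bits.

Unary([12, 12, 5]) = 11111111111101111111111110111110 (32 bits)


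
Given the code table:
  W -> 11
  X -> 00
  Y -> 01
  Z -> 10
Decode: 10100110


Decoding:
10 -> Z
10 -> Z
01 -> Y
10 -> Z


Result: ZZYZ


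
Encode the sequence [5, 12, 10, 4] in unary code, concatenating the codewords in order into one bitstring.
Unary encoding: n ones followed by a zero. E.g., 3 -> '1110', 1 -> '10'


Encode each number as n ones followed by a terminating 0:
  5 -> 111110 (6 bits)
  12 -> 1111111111110 (13 bits)
  10 -> 11111111110 (11 bits)
  4 -> 11110 (5 bits)
Total length = 6 + 13 + 11 + 5 = 35 bits.

Unary([5, 12, 10, 4]) = 11111011111111111101111111111011110 (35 bits)


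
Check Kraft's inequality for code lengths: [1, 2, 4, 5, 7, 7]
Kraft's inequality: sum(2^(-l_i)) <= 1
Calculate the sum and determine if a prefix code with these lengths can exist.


Sum = 2^(-1) + 2^(-2) + 2^(-4) + 2^(-5) + 2^(-7) + 2^(-7)
    = 0.5 + 0.25 + 0.0625 + 0.03125 + 0.0078125 + 0.0078125
    = 110/128 = 0.859375
Since 0.859375 <= 1, Kraft's inequality IS satisfied.
A prefix code with these lengths CAN exist.

Kraft sum = 0.859375. Satisfied.


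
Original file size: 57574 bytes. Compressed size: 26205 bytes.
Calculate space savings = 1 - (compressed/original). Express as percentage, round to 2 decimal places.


ratio = compressed/original = 26205/57574 = 0.455153
savings = 1 - ratio = 1 - 0.455153 = 0.544847
as a percentage: 0.544847 * 100 = 54.48%

Space savings = 1 - 26205/57574 = 54.48%


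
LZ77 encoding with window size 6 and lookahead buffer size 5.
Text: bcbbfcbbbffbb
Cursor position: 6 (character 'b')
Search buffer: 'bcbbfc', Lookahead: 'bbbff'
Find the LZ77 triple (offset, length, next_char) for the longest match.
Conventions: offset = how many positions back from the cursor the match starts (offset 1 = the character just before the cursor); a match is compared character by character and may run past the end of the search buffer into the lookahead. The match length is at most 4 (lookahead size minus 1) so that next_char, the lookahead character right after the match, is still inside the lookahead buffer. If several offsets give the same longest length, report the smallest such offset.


Try each offset into the search buffer:
  offset=1 (pos 5, char 'c'): match length 0
  offset=2 (pos 4, char 'f'): match length 0
  offset=3 (pos 3, char 'b'): match length 1
  offset=4 (pos 2, char 'b'): match length 2
  offset=5 (pos 1, char 'c'): match length 0
  offset=6 (pos 0, char 'b'): match length 1
Longest match has length 2 at offset 4.
next_char = character at position 6 + 2 = 8 -> 'b'

Best match: offset=4, length=2 (matching 'bb' starting at position 2)
LZ77 triple: (4, 2, 'b')


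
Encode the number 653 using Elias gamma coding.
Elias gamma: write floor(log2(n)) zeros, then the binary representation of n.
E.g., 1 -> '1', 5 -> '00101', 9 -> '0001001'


num_bits = floor(log2(653)) + 1 = 10
leading_zeros = num_bits - 1 = 9
binary(653) = 1010001101

Elias gamma(653) = '000000000' + '1010001101' = 0000000001010001101 (19 bits)


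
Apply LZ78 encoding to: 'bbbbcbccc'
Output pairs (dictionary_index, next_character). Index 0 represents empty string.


LZ78 encoding steps:
Dictionary: {0: ''}
Step 1: w='' (idx 0), next='b' -> output (0, 'b'), add 'b' as idx 1
Step 2: w='b' (idx 1), next='b' -> output (1, 'b'), add 'bb' as idx 2
Step 3: w='b' (idx 1), next='c' -> output (1, 'c'), add 'bc' as idx 3
Step 4: w='bc' (idx 3), next='c' -> output (3, 'c'), add 'bcc' as idx 4
Step 5: w='' (idx 0), next='c' -> output (0, 'c'), add 'c' as idx 5


Encoded: [(0, 'b'), (1, 'b'), (1, 'c'), (3, 'c'), (0, 'c')]


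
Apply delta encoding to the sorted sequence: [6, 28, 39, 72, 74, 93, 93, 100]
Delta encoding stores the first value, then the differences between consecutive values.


First value: 6
Deltas:
  28 - 6 = 22
  39 - 28 = 11
  72 - 39 = 33
  74 - 72 = 2
  93 - 74 = 19
  93 - 93 = 0
  100 - 93 = 7


Delta encoded: [6, 22, 11, 33, 2, 19, 0, 7]


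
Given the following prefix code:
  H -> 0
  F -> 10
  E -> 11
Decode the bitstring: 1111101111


Decoding step by step:
Bits 11 -> E
Bits 11 -> E
Bits 10 -> F
Bits 11 -> E
Bits 11 -> E


Decoded message: EEFEE


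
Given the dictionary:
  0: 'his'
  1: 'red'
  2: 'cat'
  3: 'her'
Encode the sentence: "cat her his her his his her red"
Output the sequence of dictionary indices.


Look up each word in the dictionary:
  'cat' -> 2
  'her' -> 3
  'his' -> 0
  'her' -> 3
  'his' -> 0
  'his' -> 0
  'her' -> 3
  'red' -> 1

Encoded: [2, 3, 0, 3, 0, 0, 3, 1]


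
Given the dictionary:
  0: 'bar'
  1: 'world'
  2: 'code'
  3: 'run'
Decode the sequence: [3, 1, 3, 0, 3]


Look up each index in the dictionary:
  3 -> 'run'
  1 -> 'world'
  3 -> 'run'
  0 -> 'bar'
  3 -> 'run'

Decoded: "run world run bar run"


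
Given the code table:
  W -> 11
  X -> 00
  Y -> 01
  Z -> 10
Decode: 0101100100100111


Decoding:
01 -> Y
01 -> Y
10 -> Z
01 -> Y
00 -> X
10 -> Z
01 -> Y
11 -> W


Result: YYZYXZYW


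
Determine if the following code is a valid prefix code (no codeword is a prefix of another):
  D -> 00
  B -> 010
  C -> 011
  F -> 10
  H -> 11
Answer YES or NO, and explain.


Checking each pair (does one codeword prefix another?):
  D='00' vs B='010': no prefix
  D='00' vs C='011': no prefix
  D='00' vs F='10': no prefix
  D='00' vs H='11': no prefix
  B='010' vs D='00': no prefix
  B='010' vs C='011': no prefix
  B='010' vs F='10': no prefix
  B='010' vs H='11': no prefix
  C='011' vs D='00': no prefix
  C='011' vs B='010': no prefix
  C='011' vs F='10': no prefix
  C='011' vs H='11': no prefix
  F='10' vs D='00': no prefix
  F='10' vs B='010': no prefix
  F='10' vs C='011': no prefix
  F='10' vs H='11': no prefix
  H='11' vs D='00': no prefix
  H='11' vs B='010': no prefix
  H='11' vs C='011': no prefix
  H='11' vs F='10': no prefix
No violation found over all pairs.

YES -- this is a valid prefix code. No codeword is a prefix of any other codeword.


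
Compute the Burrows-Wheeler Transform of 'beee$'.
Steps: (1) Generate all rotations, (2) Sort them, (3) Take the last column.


Rotations (sorted):
  0: $beee -> last char: e
  1: beee$ -> last char: $
  2: e$bee -> last char: e
  3: ee$be -> last char: e
  4: eee$b -> last char: b


BWT = e$eeb


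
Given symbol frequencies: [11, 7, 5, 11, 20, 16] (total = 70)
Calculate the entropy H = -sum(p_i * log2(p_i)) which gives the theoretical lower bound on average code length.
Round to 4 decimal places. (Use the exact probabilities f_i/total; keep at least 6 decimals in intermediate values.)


Per-symbol terms -p_i * log2(p_i) with p_i = f_i/70:
  p = 11/70 = 0.157143: log2(p) = -2.669851, -p*log2(p) = 0.419548
  p = 7/70 = 0.100000: log2(p) = -3.321928, -p*log2(p) = 0.332193
  p = 5/70 = 0.071429: log2(p) = -3.807355, -p*log2(p) = 0.271954
  p = 11/70 = 0.157143: log2(p) = -2.669851, -p*log2(p) = 0.419548
  p = 20/70 = 0.285714: log2(p) = -1.807355, -p*log2(p) = 0.516387
  p = 16/70 = 0.228571: log2(p) = -2.129283, -p*log2(p) = 0.486693
H = 0.419548 + 0.332193 + 0.271954 + 0.419548 + 0.516387 + 0.486693 = 2.446323

H = 2.4463 bits/symbol


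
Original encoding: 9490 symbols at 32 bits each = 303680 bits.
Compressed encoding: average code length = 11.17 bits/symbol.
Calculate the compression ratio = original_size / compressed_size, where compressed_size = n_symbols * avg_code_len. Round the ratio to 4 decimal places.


original_size = n_symbols * orig_bits = 9490 * 32 = 303680 bits
compressed_size = n_symbols * avg_code_len = 9490 * 11.17 = 106003.3 bits
ratio = original_size / compressed_size = 303680 / 106003.3 = 2.8648

Compression ratio = 2.8648


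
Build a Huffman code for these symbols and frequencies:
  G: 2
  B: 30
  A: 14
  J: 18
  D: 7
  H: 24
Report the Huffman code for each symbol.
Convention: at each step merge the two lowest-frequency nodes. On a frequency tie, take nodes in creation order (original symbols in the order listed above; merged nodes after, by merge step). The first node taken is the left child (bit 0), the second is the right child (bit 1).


Huffman tree construction:
Step 1: Merge G(2) + D(7) = 9
Step 2: Merge (G+D)(9) + A(14) = 23
Step 3: Merge J(18) + ((G+D)+A)(23) = 41
Step 4: Merge H(24) + B(30) = 54
Step 5: Merge (J+((G+D)+A))(41) + (H+B)(54) = 95
Read each symbol's code off the tree from the root (left child = 0, right child = 1).

Codes:
  G: 0100 (length 4)
  B: 11 (length 2)
  A: 011 (length 3)
  J: 00 (length 2)
  D: 0101 (length 4)
  H: 10 (length 2)
Average code length: 222/95 = 2.3368 bits/symbol


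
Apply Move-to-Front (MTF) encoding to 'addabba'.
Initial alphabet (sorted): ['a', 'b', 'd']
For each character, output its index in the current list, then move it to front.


MTF encoding:
'a': index 0 in ['a', 'b', 'd'] -> ['a', 'b', 'd']
'd': index 2 in ['a', 'b', 'd'] -> ['d', 'a', 'b']
'd': index 0 in ['d', 'a', 'b'] -> ['d', 'a', 'b']
'a': index 1 in ['d', 'a', 'b'] -> ['a', 'd', 'b']
'b': index 2 in ['a', 'd', 'b'] -> ['b', 'a', 'd']
'b': index 0 in ['b', 'a', 'd'] -> ['b', 'a', 'd']
'a': index 1 in ['b', 'a', 'd'] -> ['a', 'b', 'd']


Output: [0, 2, 0, 1, 2, 0, 1]


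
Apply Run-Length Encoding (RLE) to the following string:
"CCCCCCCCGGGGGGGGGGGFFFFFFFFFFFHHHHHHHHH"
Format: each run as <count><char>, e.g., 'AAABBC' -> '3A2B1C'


Scanning runs left to right:
  i=0: run of 'C' x 8 -> '8C'
  i=8: run of 'G' x 11 -> '11G'
  i=19: run of 'F' x 11 -> '11F'
  i=30: run of 'H' x 9 -> '9H'

RLE = 8C11G11F9H


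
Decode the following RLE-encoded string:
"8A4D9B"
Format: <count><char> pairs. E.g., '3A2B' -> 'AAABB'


Expanding each <count><char> pair:
  8A -> 'AAAAAAAA'
  4D -> 'DDDD'
  9B -> 'BBBBBBBBB'

Decoded = AAAAAAAADDDDBBBBBBBBB


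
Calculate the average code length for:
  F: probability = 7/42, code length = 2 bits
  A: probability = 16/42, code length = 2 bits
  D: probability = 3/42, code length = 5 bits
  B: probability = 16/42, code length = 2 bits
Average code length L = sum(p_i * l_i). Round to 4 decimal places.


Weighted contributions p_i * l_i:
  F: (7/42) * 2 = 14/42
  A: (16/42) * 2 = 32/42
  D: (3/42) * 5 = 15/42
  B: (16/42) * 2 = 32/42
Sum = (14 + 32 + 15 + 32)/42 = 93/42

L = 93/42 = 2.2143 bits/symbol


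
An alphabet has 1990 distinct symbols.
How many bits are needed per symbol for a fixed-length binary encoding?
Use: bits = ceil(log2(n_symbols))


log2(1990) = 10.9586
Bracket: 2^10 = 1024 < 1990 <= 2^11 = 2048
So ceil(log2(1990)) = 11

bits = ceil(log2(1990)) = ceil(10.9586) = 11 bits


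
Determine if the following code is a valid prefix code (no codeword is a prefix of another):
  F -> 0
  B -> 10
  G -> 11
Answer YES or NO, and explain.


Checking each pair (does one codeword prefix another?):
  F='0' vs B='10': no prefix
  F='0' vs G='11': no prefix
  B='10' vs F='0': no prefix
  B='10' vs G='11': no prefix
  G='11' vs F='0': no prefix
  G='11' vs B='10': no prefix
No violation found over all pairs.

YES -- this is a valid prefix code. No codeword is a prefix of any other codeword.


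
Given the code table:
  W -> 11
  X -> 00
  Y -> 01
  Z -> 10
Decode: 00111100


Decoding:
00 -> X
11 -> W
11 -> W
00 -> X


Result: XWWX


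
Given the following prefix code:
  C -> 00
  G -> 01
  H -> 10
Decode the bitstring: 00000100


Decoding step by step:
Bits 00 -> C
Bits 00 -> C
Bits 01 -> G
Bits 00 -> C


Decoded message: CCGC


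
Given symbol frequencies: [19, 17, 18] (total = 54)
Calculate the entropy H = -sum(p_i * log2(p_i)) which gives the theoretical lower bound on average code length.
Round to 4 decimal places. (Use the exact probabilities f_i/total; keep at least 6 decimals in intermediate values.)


Per-symbol terms -p_i * log2(p_i) with p_i = f_i/54:
  p = 19/54 = 0.351852: log2(p) = -1.506960, -p*log2(p) = 0.530227
  p = 17/54 = 0.314815: log2(p) = -1.667425, -p*log2(p) = 0.524930
  p = 18/54 = 0.333333: log2(p) = -1.584963, -p*log2(p) = 0.528321
H = 0.530227 + 0.524930 + 0.528321 = 1.583478

H = 1.5835 bits/symbol


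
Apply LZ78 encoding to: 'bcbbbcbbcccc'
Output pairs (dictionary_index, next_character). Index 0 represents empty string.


LZ78 encoding steps:
Dictionary: {0: ''}
Step 1: w='' (idx 0), next='b' -> output (0, 'b'), add 'b' as idx 1
Step 2: w='' (idx 0), next='c' -> output (0, 'c'), add 'c' as idx 2
Step 3: w='b' (idx 1), next='b' -> output (1, 'b'), add 'bb' as idx 3
Step 4: w='b' (idx 1), next='c' -> output (1, 'c'), add 'bc' as idx 4
Step 5: w='bb' (idx 3), next='c' -> output (3, 'c'), add 'bbc' as idx 5
Step 6: w='c' (idx 2), next='c' -> output (2, 'c'), add 'cc' as idx 6
Step 7: w='c' (idx 2), end of input -> output (2, '')


Encoded: [(0, 'b'), (0, 'c'), (1, 'b'), (1, 'c'), (3, 'c'), (2, 'c'), (2, '')]


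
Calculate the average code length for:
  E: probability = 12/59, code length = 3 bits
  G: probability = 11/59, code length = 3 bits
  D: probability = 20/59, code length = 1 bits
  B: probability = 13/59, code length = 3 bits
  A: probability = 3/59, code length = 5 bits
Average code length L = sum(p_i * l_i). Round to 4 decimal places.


Weighted contributions p_i * l_i:
  E: (12/59) * 3 = 36/59
  G: (11/59) * 3 = 33/59
  D: (20/59) * 1 = 20/59
  B: (13/59) * 3 = 39/59
  A: (3/59) * 5 = 15/59
Sum = (36 + 33 + 20 + 39 + 15)/59 = 143/59

L = 143/59 = 2.4237 bits/symbol


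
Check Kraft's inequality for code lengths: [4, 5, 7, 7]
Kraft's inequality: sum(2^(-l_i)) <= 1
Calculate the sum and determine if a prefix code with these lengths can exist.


Sum = 2^(-4) + 2^(-5) + 2^(-7) + 2^(-7)
    = 0.0625 + 0.03125 + 0.0078125 + 0.0078125
    = 14/128 = 0.109375
Since 0.109375 <= 1, Kraft's inequality IS satisfied.
A prefix code with these lengths CAN exist.

Kraft sum = 0.109375. Satisfied.


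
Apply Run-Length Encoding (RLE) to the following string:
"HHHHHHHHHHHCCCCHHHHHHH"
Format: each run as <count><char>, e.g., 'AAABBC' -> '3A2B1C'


Scanning runs left to right:
  i=0: run of 'H' x 11 -> '11H'
  i=11: run of 'C' x 4 -> '4C'
  i=15: run of 'H' x 7 -> '7H'

RLE = 11H4C7H


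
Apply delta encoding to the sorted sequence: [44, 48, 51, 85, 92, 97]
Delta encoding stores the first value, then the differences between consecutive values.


First value: 44
Deltas:
  48 - 44 = 4
  51 - 48 = 3
  85 - 51 = 34
  92 - 85 = 7
  97 - 92 = 5


Delta encoded: [44, 4, 3, 34, 7, 5]


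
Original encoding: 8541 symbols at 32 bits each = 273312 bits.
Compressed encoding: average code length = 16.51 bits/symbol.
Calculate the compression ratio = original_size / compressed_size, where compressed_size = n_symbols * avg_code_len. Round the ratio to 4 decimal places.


original_size = n_symbols * orig_bits = 8541 * 32 = 273312 bits
compressed_size = n_symbols * avg_code_len = 8541 * 16.51 = 141011.91 bits
ratio = original_size / compressed_size = 273312 / 141011.91 = 1.9382

Compression ratio = 1.9382


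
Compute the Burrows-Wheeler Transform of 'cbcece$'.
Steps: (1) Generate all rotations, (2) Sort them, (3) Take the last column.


Rotations (sorted):
  0: $cbcece -> last char: e
  1: bcece$c -> last char: c
  2: cbcece$ -> last char: $
  3: ce$cbce -> last char: e
  4: cece$cb -> last char: b
  5: e$cbcec -> last char: c
  6: ece$cbc -> last char: c


BWT = ec$ebcc


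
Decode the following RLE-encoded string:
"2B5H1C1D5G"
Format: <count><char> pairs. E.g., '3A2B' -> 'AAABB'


Expanding each <count><char> pair:
  2B -> 'BB'
  5H -> 'HHHHH'
  1C -> 'C'
  1D -> 'D'
  5G -> 'GGGGG'

Decoded = BBHHHHHCDGGGGG


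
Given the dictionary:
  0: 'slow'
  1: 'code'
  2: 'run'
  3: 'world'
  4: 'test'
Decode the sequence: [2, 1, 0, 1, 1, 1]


Look up each index in the dictionary:
  2 -> 'run'
  1 -> 'code'
  0 -> 'slow'
  1 -> 'code'
  1 -> 'code'
  1 -> 'code'

Decoded: "run code slow code code code"


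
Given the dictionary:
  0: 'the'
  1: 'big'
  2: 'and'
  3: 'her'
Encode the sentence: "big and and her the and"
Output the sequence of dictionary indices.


Look up each word in the dictionary:
  'big' -> 1
  'and' -> 2
  'and' -> 2
  'her' -> 3
  'the' -> 0
  'and' -> 2

Encoded: [1, 2, 2, 3, 0, 2]


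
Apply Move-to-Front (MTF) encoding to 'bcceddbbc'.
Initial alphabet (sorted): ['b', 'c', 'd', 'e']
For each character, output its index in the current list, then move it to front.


MTF encoding:
'b': index 0 in ['b', 'c', 'd', 'e'] -> ['b', 'c', 'd', 'e']
'c': index 1 in ['b', 'c', 'd', 'e'] -> ['c', 'b', 'd', 'e']
'c': index 0 in ['c', 'b', 'd', 'e'] -> ['c', 'b', 'd', 'e']
'e': index 3 in ['c', 'b', 'd', 'e'] -> ['e', 'c', 'b', 'd']
'd': index 3 in ['e', 'c', 'b', 'd'] -> ['d', 'e', 'c', 'b']
'd': index 0 in ['d', 'e', 'c', 'b'] -> ['d', 'e', 'c', 'b']
'b': index 3 in ['d', 'e', 'c', 'b'] -> ['b', 'd', 'e', 'c']
'b': index 0 in ['b', 'd', 'e', 'c'] -> ['b', 'd', 'e', 'c']
'c': index 3 in ['b', 'd', 'e', 'c'] -> ['c', 'b', 'd', 'e']


Output: [0, 1, 0, 3, 3, 0, 3, 0, 3]


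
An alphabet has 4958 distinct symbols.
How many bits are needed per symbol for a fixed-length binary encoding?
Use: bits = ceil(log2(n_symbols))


log2(4958) = 12.2755
Bracket: 2^12 = 4096 < 4958 <= 2^13 = 8192
So ceil(log2(4958)) = 13

bits = ceil(log2(4958)) = ceil(12.2755) = 13 bits


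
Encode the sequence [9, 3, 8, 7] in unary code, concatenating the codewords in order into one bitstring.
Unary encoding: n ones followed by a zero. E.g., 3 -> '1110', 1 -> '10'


Encode each number as n ones followed by a terminating 0:
  9 -> 1111111110 (10 bits)
  3 -> 1110 (4 bits)
  8 -> 111111110 (9 bits)
  7 -> 11111110 (8 bits)
Total length = 10 + 4 + 9 + 8 = 31 bits.

Unary([9, 3, 8, 7]) = 1111111110111011111111011111110 (31 bits)


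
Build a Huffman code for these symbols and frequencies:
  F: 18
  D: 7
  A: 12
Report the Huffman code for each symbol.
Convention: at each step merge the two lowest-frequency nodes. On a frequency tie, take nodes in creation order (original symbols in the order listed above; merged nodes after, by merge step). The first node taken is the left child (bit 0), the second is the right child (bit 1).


Huffman tree construction:
Step 1: Merge D(7) + A(12) = 19
Step 2: Merge F(18) + (D+A)(19) = 37
Read each symbol's code off the tree from the root (left child = 0, right child = 1).

Codes:
  F: 0 (length 1)
  D: 10 (length 2)
  A: 11 (length 2)
Average code length: 56/37 = 1.5135 bits/symbol


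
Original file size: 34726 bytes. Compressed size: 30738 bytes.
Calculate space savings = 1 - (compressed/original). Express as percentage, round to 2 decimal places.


ratio = compressed/original = 30738/34726 = 0.885158
savings = 1 - ratio = 1 - 0.885158 = 0.114842
as a percentage: 0.114842 * 100 = 11.48%

Space savings = 1 - 30738/34726 = 11.48%


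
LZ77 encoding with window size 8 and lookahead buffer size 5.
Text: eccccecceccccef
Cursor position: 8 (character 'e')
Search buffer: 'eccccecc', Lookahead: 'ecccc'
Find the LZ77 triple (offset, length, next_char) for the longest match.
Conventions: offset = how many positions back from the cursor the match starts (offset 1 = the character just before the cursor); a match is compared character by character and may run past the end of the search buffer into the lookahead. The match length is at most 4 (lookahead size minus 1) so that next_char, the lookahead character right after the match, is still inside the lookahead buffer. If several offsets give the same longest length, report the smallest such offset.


Try each offset into the search buffer:
  offset=1 (pos 7, char 'c'): match length 0
  offset=2 (pos 6, char 'c'): match length 0
  offset=3 (pos 5, char 'e'): match length 3
  offset=4 (pos 4, char 'c'): match length 0
  offset=5 (pos 3, char 'c'): match length 0
  offset=6 (pos 2, char 'c'): match length 0
  offset=7 (pos 1, char 'c'): match length 0
  offset=8 (pos 0, char 'e'): match length 4
Longest match has length 4 at offset 8.
next_char = character at position 8 + 4 = 12 -> 'c'

Best match: offset=8, length=4 (matching 'eccc' starting at position 0)
LZ77 triple: (8, 4, 'c')


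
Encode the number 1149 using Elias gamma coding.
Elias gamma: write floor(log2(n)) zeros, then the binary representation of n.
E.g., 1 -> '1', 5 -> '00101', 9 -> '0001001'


num_bits = floor(log2(1149)) + 1 = 11
leading_zeros = num_bits - 1 = 10
binary(1149) = 10001111101

Elias gamma(1149) = '0000000000' + '10001111101' = 000000000010001111101 (21 bits)


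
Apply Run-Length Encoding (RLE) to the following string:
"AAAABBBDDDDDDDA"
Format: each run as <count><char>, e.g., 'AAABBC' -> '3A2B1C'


Scanning runs left to right:
  i=0: run of 'A' x 4 -> '4A'
  i=4: run of 'B' x 3 -> '3B'
  i=7: run of 'D' x 7 -> '7D'
  i=14: run of 'A' x 1 -> '1A'

RLE = 4A3B7D1A


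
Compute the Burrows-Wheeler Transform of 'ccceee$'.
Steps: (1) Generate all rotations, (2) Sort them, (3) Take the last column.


Rotations (sorted):
  0: $ccceee -> last char: e
  1: ccceee$ -> last char: $
  2: cceee$c -> last char: c
  3: ceee$cc -> last char: c
  4: e$cccee -> last char: e
  5: ee$ccce -> last char: e
  6: eee$ccc -> last char: c


BWT = e$cceec


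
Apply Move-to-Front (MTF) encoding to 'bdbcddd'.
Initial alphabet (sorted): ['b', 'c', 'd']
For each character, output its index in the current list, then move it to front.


MTF encoding:
'b': index 0 in ['b', 'c', 'd'] -> ['b', 'c', 'd']
'd': index 2 in ['b', 'c', 'd'] -> ['d', 'b', 'c']
'b': index 1 in ['d', 'b', 'c'] -> ['b', 'd', 'c']
'c': index 2 in ['b', 'd', 'c'] -> ['c', 'b', 'd']
'd': index 2 in ['c', 'b', 'd'] -> ['d', 'c', 'b']
'd': index 0 in ['d', 'c', 'b'] -> ['d', 'c', 'b']
'd': index 0 in ['d', 'c', 'b'] -> ['d', 'c', 'b']


Output: [0, 2, 1, 2, 2, 0, 0]


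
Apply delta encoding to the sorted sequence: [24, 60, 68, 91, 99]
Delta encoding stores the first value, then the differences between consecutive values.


First value: 24
Deltas:
  60 - 24 = 36
  68 - 60 = 8
  91 - 68 = 23
  99 - 91 = 8


Delta encoded: [24, 36, 8, 23, 8]


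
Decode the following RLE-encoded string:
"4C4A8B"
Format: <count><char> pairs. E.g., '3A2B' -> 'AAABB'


Expanding each <count><char> pair:
  4C -> 'CCCC'
  4A -> 'AAAA'
  8B -> 'BBBBBBBB'

Decoded = CCCCAAAABBBBBBBB


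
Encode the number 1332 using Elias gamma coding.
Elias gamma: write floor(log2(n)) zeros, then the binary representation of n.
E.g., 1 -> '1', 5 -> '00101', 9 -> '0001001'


num_bits = floor(log2(1332)) + 1 = 11
leading_zeros = num_bits - 1 = 10
binary(1332) = 10100110100

Elias gamma(1332) = '0000000000' + '10100110100' = 000000000010100110100 (21 bits)


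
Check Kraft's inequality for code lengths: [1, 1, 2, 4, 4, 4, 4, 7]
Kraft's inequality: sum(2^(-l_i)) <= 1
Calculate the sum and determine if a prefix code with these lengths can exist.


Sum = 2^(-1) + 2^(-1) + 2^(-2) + 2^(-4) + 2^(-4) + 2^(-4) + 2^(-4) + 2^(-7)
    = 0.5 + 0.5 + 0.25 + 0.0625 + 0.0625 + 0.0625 + 0.0625 + 0.0078125
    = 193/128 = 1.5078125
Since 1.5078125 > 1, Kraft's inequality is NOT satisfied.
A prefix code with these lengths CANNOT exist.

Kraft sum = 1.5078125. Not satisfied.


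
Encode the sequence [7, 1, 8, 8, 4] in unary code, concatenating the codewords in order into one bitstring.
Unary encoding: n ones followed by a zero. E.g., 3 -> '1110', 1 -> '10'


Encode each number as n ones followed by a terminating 0:
  7 -> 11111110 (8 bits)
  1 -> 10 (2 bits)
  8 -> 111111110 (9 bits)
  8 -> 111111110 (9 bits)
  4 -> 11110 (5 bits)
Total length = 8 + 2 + 9 + 9 + 5 = 33 bits.

Unary([7, 1, 8, 8, 4]) = 111111101011111111011111111011110 (33 bits)


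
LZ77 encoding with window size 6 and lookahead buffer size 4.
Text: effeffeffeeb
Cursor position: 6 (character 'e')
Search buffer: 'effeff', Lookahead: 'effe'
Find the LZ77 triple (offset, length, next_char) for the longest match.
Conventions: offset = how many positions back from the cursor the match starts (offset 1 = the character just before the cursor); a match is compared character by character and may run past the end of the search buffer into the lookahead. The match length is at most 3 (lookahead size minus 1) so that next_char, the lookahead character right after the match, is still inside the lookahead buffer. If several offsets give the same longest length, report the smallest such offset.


Try each offset into the search buffer:
  offset=1 (pos 5, char 'f'): match length 0
  offset=2 (pos 4, char 'f'): match length 0
  offset=3 (pos 3, char 'e'): match length 3
  offset=4 (pos 2, char 'f'): match length 0
  offset=5 (pos 1, char 'f'): match length 0
  offset=6 (pos 0, char 'e'): match length 3
Longest match has length 3, found at offsets 3, 6; take the smallest, offset 3.
next_char = character at position 6 + 3 = 9 -> 'e'

Best match: offset=3, length=3 (matching 'eff' starting at position 3)
LZ77 triple: (3, 3, 'e')


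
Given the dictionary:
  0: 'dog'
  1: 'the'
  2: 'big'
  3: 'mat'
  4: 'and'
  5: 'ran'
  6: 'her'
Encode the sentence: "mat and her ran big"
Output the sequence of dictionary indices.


Look up each word in the dictionary:
  'mat' -> 3
  'and' -> 4
  'her' -> 6
  'ran' -> 5
  'big' -> 2

Encoded: [3, 4, 6, 5, 2]


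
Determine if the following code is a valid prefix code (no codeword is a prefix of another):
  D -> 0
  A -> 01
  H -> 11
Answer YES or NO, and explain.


Checking each pair (does one codeword prefix another?):
  D='0' vs A='01': prefix -- VIOLATION

NO -- this is NOT a valid prefix code. D (0) is a prefix of A (01).


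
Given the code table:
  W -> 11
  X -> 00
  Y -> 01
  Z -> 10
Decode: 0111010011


Decoding:
01 -> Y
11 -> W
01 -> Y
00 -> X
11 -> W


Result: YWYXW


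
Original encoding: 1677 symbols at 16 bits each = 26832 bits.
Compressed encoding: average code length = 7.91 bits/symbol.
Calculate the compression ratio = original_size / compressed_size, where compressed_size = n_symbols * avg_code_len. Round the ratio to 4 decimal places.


original_size = n_symbols * orig_bits = 1677 * 16 = 26832 bits
compressed_size = n_symbols * avg_code_len = 1677 * 7.91 = 13265.07 bits
ratio = original_size / compressed_size = 26832 / 13265.07 = 2.0228

Compression ratio = 2.0228


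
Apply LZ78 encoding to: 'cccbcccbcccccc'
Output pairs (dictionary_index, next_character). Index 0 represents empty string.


LZ78 encoding steps:
Dictionary: {0: ''}
Step 1: w='' (idx 0), next='c' -> output (0, 'c'), add 'c' as idx 1
Step 2: w='c' (idx 1), next='c' -> output (1, 'c'), add 'cc' as idx 2
Step 3: w='' (idx 0), next='b' -> output (0, 'b'), add 'b' as idx 3
Step 4: w='cc' (idx 2), next='c' -> output (2, 'c'), add 'ccc' as idx 4
Step 5: w='b' (idx 3), next='c' -> output (3, 'c'), add 'bc' as idx 5
Step 6: w='ccc' (idx 4), next='c' -> output (4, 'c'), add 'cccc' as idx 6
Step 7: w='c' (idx 1), end of input -> output (1, '')


Encoded: [(0, 'c'), (1, 'c'), (0, 'b'), (2, 'c'), (3, 'c'), (4, 'c'), (1, '')]


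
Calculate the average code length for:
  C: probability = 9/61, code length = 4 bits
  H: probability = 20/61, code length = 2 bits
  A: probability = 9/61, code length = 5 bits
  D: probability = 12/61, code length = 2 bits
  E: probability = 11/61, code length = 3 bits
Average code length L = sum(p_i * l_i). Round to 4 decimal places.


Weighted contributions p_i * l_i:
  C: (9/61) * 4 = 36/61
  H: (20/61) * 2 = 40/61
  A: (9/61) * 5 = 45/61
  D: (12/61) * 2 = 24/61
  E: (11/61) * 3 = 33/61
Sum = (36 + 40 + 45 + 24 + 33)/61 = 178/61

L = 178/61 = 2.9180 bits/symbol


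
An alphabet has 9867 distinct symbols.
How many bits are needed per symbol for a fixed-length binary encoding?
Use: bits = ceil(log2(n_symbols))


log2(9867) = 13.2684
Bracket: 2^13 = 8192 < 9867 <= 2^14 = 16384
So ceil(log2(9867)) = 14

bits = ceil(log2(9867)) = ceil(13.2684) = 14 bits


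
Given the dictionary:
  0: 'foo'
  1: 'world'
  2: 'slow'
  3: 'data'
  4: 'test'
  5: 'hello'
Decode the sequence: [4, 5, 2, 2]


Look up each index in the dictionary:
  4 -> 'test'
  5 -> 'hello'
  2 -> 'slow'
  2 -> 'slow'

Decoded: "test hello slow slow"


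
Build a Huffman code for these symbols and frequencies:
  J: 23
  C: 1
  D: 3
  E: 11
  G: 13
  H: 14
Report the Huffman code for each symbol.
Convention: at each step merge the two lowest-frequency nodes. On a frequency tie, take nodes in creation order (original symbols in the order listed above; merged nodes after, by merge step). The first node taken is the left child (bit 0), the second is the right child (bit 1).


Huffman tree construction:
Step 1: Merge C(1) + D(3) = 4
Step 2: Merge (C+D)(4) + E(11) = 15
Step 3: Merge G(13) + H(14) = 27
Step 4: Merge ((C+D)+E)(15) + J(23) = 38
Step 5: Merge (G+H)(27) + (((C+D)+E)+J)(38) = 65
Read each symbol's code off the tree from the root (left child = 0, right child = 1).

Codes:
  J: 11 (length 2)
  C: 1000 (length 4)
  D: 1001 (length 4)
  E: 101 (length 3)
  G: 00 (length 2)
  H: 01 (length 2)
Average code length: 149/65 = 2.2923 bits/symbol


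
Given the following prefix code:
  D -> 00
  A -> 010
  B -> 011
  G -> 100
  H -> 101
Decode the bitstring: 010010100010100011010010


Decoding step by step:
Bits 010 -> A
Bits 010 -> A
Bits 100 -> G
Bits 010 -> A
Bits 100 -> G
Bits 011 -> B
Bits 010 -> A
Bits 010 -> A


Decoded message: AAGAGBAA


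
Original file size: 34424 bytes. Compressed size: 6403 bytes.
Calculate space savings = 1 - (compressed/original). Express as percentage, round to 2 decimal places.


ratio = compressed/original = 6403/34424 = 0.186004
savings = 1 - ratio = 1 - 0.186004 = 0.813996
as a percentage: 0.813996 * 100 = 81.4%

Space savings = 1 - 6403/34424 = 81.4%


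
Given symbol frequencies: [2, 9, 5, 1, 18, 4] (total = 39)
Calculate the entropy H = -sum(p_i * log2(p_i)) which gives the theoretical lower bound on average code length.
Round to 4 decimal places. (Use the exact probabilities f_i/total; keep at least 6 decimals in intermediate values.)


Per-symbol terms -p_i * log2(p_i) with p_i = f_i/39:
  p = 2/39 = 0.051282: log2(p) = -4.285402, -p*log2(p) = 0.219764
  p = 9/39 = 0.230769: log2(p) = -2.115477, -p*log2(p) = 0.488187
  p = 5/39 = 0.128205: log2(p) = -2.963474, -p*log2(p) = 0.379933
  p = 1/39 = 0.025641: log2(p) = -5.285402, -p*log2(p) = 0.135523
  p = 18/39 = 0.461538: log2(p) = -1.115477, -p*log2(p) = 0.514836
  p = 4/39 = 0.102564: log2(p) = -3.285402, -p*log2(p) = 0.336964
H = 0.219764 + 0.488187 + 0.379933 + 0.135523 + 0.514836 + 0.336964 = 2.075207

H = 2.0752 bits/symbol


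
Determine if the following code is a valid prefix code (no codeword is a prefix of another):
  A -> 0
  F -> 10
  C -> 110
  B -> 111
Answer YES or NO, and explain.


Checking each pair (does one codeword prefix another?):
  A='0' vs F='10': no prefix
  A='0' vs C='110': no prefix
  A='0' vs B='111': no prefix
  F='10' vs A='0': no prefix
  F='10' vs C='110': no prefix
  F='10' vs B='111': no prefix
  C='110' vs A='0': no prefix
  C='110' vs F='10': no prefix
  C='110' vs B='111': no prefix
  B='111' vs A='0': no prefix
  B='111' vs F='10': no prefix
  B='111' vs C='110': no prefix
No violation found over all pairs.

YES -- this is a valid prefix code. No codeword is a prefix of any other codeword.


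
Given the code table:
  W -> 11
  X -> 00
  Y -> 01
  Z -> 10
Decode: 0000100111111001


Decoding:
00 -> X
00 -> X
10 -> Z
01 -> Y
11 -> W
11 -> W
10 -> Z
01 -> Y


Result: XXZYWWZY


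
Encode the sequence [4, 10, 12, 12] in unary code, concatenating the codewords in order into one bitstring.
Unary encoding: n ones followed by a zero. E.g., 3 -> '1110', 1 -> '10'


Encode each number as n ones followed by a terminating 0:
  4 -> 11110 (5 bits)
  10 -> 11111111110 (11 bits)
  12 -> 1111111111110 (13 bits)
  12 -> 1111111111110 (13 bits)
Total length = 5 + 11 + 13 + 13 = 42 bits.

Unary([4, 10, 12, 12]) = 111101111111111011111111111101111111111110 (42 bits)


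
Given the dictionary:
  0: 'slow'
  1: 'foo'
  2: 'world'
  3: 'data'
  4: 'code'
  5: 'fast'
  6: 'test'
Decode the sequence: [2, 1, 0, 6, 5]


Look up each index in the dictionary:
  2 -> 'world'
  1 -> 'foo'
  0 -> 'slow'
  6 -> 'test'
  5 -> 'fast'

Decoded: "world foo slow test fast"
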